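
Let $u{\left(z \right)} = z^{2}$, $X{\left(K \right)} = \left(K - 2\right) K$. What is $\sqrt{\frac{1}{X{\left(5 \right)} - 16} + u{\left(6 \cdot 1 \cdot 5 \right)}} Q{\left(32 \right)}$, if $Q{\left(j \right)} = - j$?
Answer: $- 32 \sqrt{899} \approx -959.47$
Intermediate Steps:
$X{\left(K \right)} = K \left(-2 + K\right)$ ($X{\left(K \right)} = \left(-2 + K\right) K = K \left(-2 + K\right)$)
$\sqrt{\frac{1}{X{\left(5 \right)} - 16} + u{\left(6 \cdot 1 \cdot 5 \right)}} Q{\left(32 \right)} = \sqrt{\frac{1}{5 \left(-2 + 5\right) - 16} + \left(6 \cdot 1 \cdot 5\right)^{2}} \left(\left(-1\right) 32\right) = \sqrt{\frac{1}{5 \cdot 3 - 16} + \left(6 \cdot 5\right)^{2}} \left(-32\right) = \sqrt{\frac{1}{15 - 16} + 30^{2}} \left(-32\right) = \sqrt{\frac{1}{-1} + 900} \left(-32\right) = \sqrt{-1 + 900} \left(-32\right) = \sqrt{899} \left(-32\right) = - 32 \sqrt{899}$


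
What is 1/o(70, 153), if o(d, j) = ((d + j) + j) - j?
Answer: 1/223 ≈ 0.0044843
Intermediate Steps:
o(d, j) = d + j (o(d, j) = (d + 2*j) - j = d + j)
1/o(70, 153) = 1/(70 + 153) = 1/223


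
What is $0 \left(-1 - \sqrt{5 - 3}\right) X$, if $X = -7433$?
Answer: $0$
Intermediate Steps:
$0 \left(-1 - \sqrt{5 - 3}\right) X = 0 \left(-1 - \sqrt{5 - 3}\right) \left(-7433\right) = 0 \left(-1 - \sqrt{2}\right) \left(-7433\right) = 0 \left(-7433\right) = 0$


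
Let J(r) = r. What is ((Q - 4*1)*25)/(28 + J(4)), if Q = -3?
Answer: -175/32 ≈ -5.4688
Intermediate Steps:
((Q - 4*1)*25)/(28 + J(4)) = ((-3 - 4*1)*25)/(28 + 4) = ((-3 - 4)*25)/32 = -7*25*(1/32) = -175*1/32 = -175/32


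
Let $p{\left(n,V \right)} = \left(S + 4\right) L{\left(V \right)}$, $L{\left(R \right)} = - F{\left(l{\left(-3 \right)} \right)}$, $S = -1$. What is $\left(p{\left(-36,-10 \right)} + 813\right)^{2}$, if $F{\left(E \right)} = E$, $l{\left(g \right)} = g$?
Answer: $675684$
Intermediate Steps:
$L{\left(R \right)} = 3$ ($L{\left(R \right)} = \left(-1\right) \left(-3\right) = 3$)
$p{\left(n,V \right)} = 9$ ($p{\left(n,V \right)} = \left(-1 + 4\right) 3 = 3 \cdot 3 = 9$)
$\left(p{\left(-36,-10 \right)} + 813\right)^{2} = \left(9 + 813\right)^{2} = 822^{2} = 675684$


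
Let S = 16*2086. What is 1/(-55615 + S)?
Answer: -1/22239 ≈ -4.4966e-5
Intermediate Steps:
S = 33376
1/(-55615 + S) = 1/(-55615 + 33376) = 1/(-22239) = -1/22239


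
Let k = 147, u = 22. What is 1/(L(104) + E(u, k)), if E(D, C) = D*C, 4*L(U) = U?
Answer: 1/3260 ≈ 0.00030675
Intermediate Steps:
L(U) = U/4
E(D, C) = C*D
1/(L(104) + E(u, k)) = 1/((¼)*104 + 147*22) = 1/(26 + 3234) = 1/3260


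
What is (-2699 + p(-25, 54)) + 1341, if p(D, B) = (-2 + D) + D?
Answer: -1410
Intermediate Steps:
p(D, B) = -2 + 2*D
(-2699 + p(-25, 54)) + 1341 = (-2699 + (-2 + 2*(-25))) + 1341 = (-2699 + (-2 - 50)) + 1341 = (-2699 - 52) + 1341 = -2751 + 1341 = -1410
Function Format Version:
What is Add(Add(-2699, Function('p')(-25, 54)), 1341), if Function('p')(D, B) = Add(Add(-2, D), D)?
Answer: -1410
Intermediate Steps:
Function('p')(D, B) = Add(-2, Mul(2, D))
Add(Add(-2699, Function('p')(-25, 54)), 1341) = Add(Add(-2699, Add(-2, Mul(2, -25))), 1341) = Add(Add(-2699, Add(-2, -50)), 1341) = Add(Add(-2699, -52), 1341) = Add(-2751, 1341) = -1410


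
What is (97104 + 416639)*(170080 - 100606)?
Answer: 35691781182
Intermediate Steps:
(97104 + 416639)*(170080 - 100606) = 513743*69474 = 35691781182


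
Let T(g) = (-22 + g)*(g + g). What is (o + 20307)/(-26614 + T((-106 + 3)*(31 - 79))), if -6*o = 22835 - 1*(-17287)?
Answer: 6810/24321061 ≈ 0.00028000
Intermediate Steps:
T(g) = 2*g*(-22 + g) (T(g) = (-22 + g)*(2*g) = 2*g*(-22 + g))
o = -6687 (o = -(22835 - 1*(-17287))/6 = -(22835 + 17287)/6 = -⅙*40122 = -6687)
(o + 20307)/(-26614 + T((-106 + 3)*(31 - 79))) = (-6687 + 20307)/(-26614 + 2*((-106 + 3)*(31 - 79))*(-22 + (-106 + 3)*(31 - 79))) = 13620/(-26614 + 2*(-103*(-48))*(-22 - 103*(-48))) = 13620/(-26614 + 2*4944*(-22 + 4944)) = 13620/(-26614 + 2*4944*4922) = 13620/(-26614 + 48668736) = 13620/48642122 = 13620*(1/48642122) = 6810/24321061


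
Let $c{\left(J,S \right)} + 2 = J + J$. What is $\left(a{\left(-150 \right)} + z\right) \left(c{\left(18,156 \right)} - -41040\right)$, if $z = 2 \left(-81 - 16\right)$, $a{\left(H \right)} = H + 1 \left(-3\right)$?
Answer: $-14252678$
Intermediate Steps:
$c{\left(J,S \right)} = -2 + 2 J$ ($c{\left(J,S \right)} = -2 + \left(J + J\right) = -2 + 2 J$)
$a{\left(H \right)} = -3 + H$ ($a{\left(H \right)} = H - 3 = -3 + H$)
$z = -194$ ($z = 2 \left(-97\right) = -194$)
$\left(a{\left(-150 \right)} + z\right) \left(c{\left(18,156 \right)} - -41040\right) = \left(\left(-3 - 150\right) - 194\right) \left(\left(-2 + 2 \cdot 18\right) - -41040\right) = \left(-153 - 194\right) \left(\left(-2 + 36\right) + 41040\right) = - 347 \left(34 + 41040\right) = \left(-347\right) 41074 = -14252678$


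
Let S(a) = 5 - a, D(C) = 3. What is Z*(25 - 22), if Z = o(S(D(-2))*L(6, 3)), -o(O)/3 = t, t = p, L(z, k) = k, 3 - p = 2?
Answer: -9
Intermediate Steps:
p = 1 (p = 3 - 1*2 = 3 - 2 = 1)
t = 1
o(O) = -3 (o(O) = -3*1 = -3)
Z = -3
Z*(25 - 22) = -3*(25 - 22) = -3*3 = -9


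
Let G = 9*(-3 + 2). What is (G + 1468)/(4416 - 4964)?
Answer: -1459/548 ≈ -2.6624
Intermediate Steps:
G = -9 (G = 9*(-1) = -9)
(G + 1468)/(4416 - 4964) = (-9 + 1468)/(4416 - 4964) = 1459/(-548) = 1459*(-1/548) = -1459/548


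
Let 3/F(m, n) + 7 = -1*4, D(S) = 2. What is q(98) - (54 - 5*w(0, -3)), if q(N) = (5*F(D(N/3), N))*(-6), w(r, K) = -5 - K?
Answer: -614/11 ≈ -55.818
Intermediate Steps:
F(m, n) = -3/11 (F(m, n) = 3/(-7 - 1*4) = 3/(-7 - 4) = 3/(-11) = 3*(-1/11) = -3/11)
q(N) = 90/11 (q(N) = (5*(-3/11))*(-6) = -15/11*(-6) = 90/11)
q(98) - (54 - 5*w(0, -3)) = 90/11 - (54 - 5*(-5 - 1*(-3))) = 90/11 - (54 - 5*(-5 + 3)) = 90/11 - (54 - 5*(-2)) = 90/11 - (54 + 10) = 90/11 - 1*64 = 90/11 - 64 = -614/11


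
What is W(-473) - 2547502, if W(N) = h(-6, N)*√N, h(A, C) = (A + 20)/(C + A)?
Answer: -2547502 - 14*I*√473/479 ≈ -2.5475e+6 - 0.63566*I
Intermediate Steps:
h(A, C) = (20 + A)/(A + C)
W(N) = 14*√N/(-6 + N) (W(N) = ((20 - 6)/(-6 + N))*√N = (14/(-6 + N))*√N = 14*√N/(-6 + N))
W(-473) - 2547502 = 14*√(-473)/(-6 - 473) - 2547502 = 14*(I*√473)/(-479) - 2547502 = 14*(I*√473)*(-1/479) - 2547502 = -14*I*√473/479 - 2547502 = -2547502 - 14*I*√473/479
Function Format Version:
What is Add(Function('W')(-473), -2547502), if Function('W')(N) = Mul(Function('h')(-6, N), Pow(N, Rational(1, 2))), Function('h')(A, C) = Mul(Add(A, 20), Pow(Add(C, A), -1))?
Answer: Add(-2547502, Mul(Rational(-14, 479), I, Pow(473, Rational(1, 2)))) ≈ Add(-2.5475e+6, Mul(-0.63566, I))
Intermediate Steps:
Function('h')(A, C) = Mul(Pow(Add(A, C), -1), Add(20, A)) (Function('h')(A, C) = Mul(Add(20, A), Pow(Add(A, C), -1)) = Mul(Pow(Add(A, C), -1), Add(20, A)))
Function('W')(N) = Mul(14, Pow(N, Rational(1, 2)), Pow(Add(-6, N), -1)) (Function('W')(N) = Mul(Mul(Pow(Add(-6, N), -1), Add(20, -6)), Pow(N, Rational(1, 2))) = Mul(Mul(Pow(Add(-6, N), -1), 14), Pow(N, Rational(1, 2))) = Mul(Mul(14, Pow(Add(-6, N), -1)), Pow(N, Rational(1, 2))) = Mul(14, Pow(N, Rational(1, 2)), Pow(Add(-6, N), -1)))
Add(Function('W')(-473), -2547502) = Add(Mul(14, Pow(-473, Rational(1, 2)), Pow(Add(-6, -473), -1)), -2547502) = Add(Mul(14, Mul(I, Pow(473, Rational(1, 2))), Pow(-479, -1)), -2547502) = Add(Mul(14, Mul(I, Pow(473, Rational(1, 2))), Rational(-1, 479)), -2547502) = Add(Mul(Rational(-14, 479), I, Pow(473, Rational(1, 2))), -2547502) = Add(-2547502, Mul(Rational(-14, 479), I, Pow(473, Rational(1, 2))))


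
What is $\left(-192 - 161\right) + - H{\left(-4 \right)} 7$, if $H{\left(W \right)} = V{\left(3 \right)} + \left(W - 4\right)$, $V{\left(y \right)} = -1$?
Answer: $-290$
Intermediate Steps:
$H{\left(W \right)} = -5 + W$ ($H{\left(W \right)} = -1 + \left(W - 4\right) = -1 + \left(-4 + W\right) = -5 + W$)
$\left(-192 - 161\right) + - H{\left(-4 \right)} 7 = \left(-192 - 161\right) + - (-5 - 4) 7 = -353 + \left(-1\right) \left(-9\right) 7 = -353 + 9 \cdot 7 = -353 + 63 = -290$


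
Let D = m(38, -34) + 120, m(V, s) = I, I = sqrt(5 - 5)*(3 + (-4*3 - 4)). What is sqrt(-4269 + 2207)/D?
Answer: I*sqrt(2062)/120 ≈ 0.37841*I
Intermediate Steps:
I = 0 (I = sqrt(0)*(3 + (-12 - 4)) = 0*(3 - 16) = 0*(-13) = 0)
m(V, s) = 0
D = 120 (D = 0 + 120 = 120)
sqrt(-4269 + 2207)/D = sqrt(-4269 + 2207)/120 = sqrt(-2062)*(1/120) = (I*sqrt(2062))*(1/120) = I*sqrt(2062)/120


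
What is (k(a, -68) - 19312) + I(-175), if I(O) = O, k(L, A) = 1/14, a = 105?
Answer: -272817/14 ≈ -19487.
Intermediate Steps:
k(L, A) = 1/14
(k(a, -68) - 19312) + I(-175) = (1/14 - 19312) - 175 = -270367/14 - 175 = -272817/14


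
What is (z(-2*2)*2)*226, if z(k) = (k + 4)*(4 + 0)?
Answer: 0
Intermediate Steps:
z(k) = 16 + 4*k (z(k) = (4 + k)*4 = 16 + 4*k)
(z(-2*2)*2)*226 = ((16 + 4*(-2*2))*2)*226 = ((16 + 4*(-4))*2)*226 = ((16 - 16)*2)*226 = (0*2)*226 = 0*226 = 0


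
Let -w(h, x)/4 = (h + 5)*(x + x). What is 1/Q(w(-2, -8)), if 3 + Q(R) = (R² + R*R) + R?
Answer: 1/73917 ≈ 1.3529e-5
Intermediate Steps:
w(h, x) = -8*x*(5 + h) (w(h, x) = -4*(h + 5)*(x + x) = -4*(5 + h)*2*x = -8*x*(5 + h))
Q(R) = -3 + R + 2*R² (Q(R) = -3 + ((R² + R*R) + R) = -3 + ((R² + R²) + R) = -3 + (2*R² + R) = -3 + (R + 2*R²) = -3 + R + 2*R²)
1/Q(w(-2, -8)) = 1/(-3 - 8*(-8)*(5 - 2) + 2*(-8*(-8)*(5 - 2))²) = 1/(-3 - 8*(-8)*3 + 2*(-8*(-8)*3)²) = 1/(-3 + 192 + 2*192²) = 1/(-3 + 192 + 2*36864) = 1/(-3 + 192 + 73728) = 1/73917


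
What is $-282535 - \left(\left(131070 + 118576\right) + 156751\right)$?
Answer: $-688932$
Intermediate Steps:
$-282535 - \left(\left(131070 + 118576\right) + 156751\right) = -282535 - \left(249646 + 156751\right) = -282535 - 406397 = -688932$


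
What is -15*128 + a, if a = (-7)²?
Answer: -1871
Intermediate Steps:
a = 49
-15*128 + a = -15*128 + 49 = -1920 + 49 = -1871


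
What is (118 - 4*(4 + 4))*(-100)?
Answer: -8600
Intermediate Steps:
(118 - 4*(4 + 4))*(-100) = (118 - 4*8)*(-100) = (118 - 32)*(-100) = 86*(-100) = -8600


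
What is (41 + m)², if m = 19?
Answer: 3600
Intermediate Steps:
(41 + m)² = (41 + 19)² = 60² = 3600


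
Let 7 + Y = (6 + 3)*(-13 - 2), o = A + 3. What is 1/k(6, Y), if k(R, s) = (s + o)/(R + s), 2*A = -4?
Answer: 136/141 ≈ 0.96454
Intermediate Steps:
A = -2 (A = (½)*(-4) = -2)
o = 1 (o = -2 + 3 = 1)
Y = -142 (Y = -7 + (6 + 3)*(-13 - 2) = -7 + 9*(-15) = -7 - 135 = -142)
k(R, s) = (1 + s)/(R + s) (k(R, s) = (s + 1)/(R + s) = (1 + s)/(R + s))
1/k(6, Y) = 1/((1 - 142)/(6 - 142)) = 1/(-141/(-136)) = 1/(-1/136*(-141)) = 1/(141/136) = 136/141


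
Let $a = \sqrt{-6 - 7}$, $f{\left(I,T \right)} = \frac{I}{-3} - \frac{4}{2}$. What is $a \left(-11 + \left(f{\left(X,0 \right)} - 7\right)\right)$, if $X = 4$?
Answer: $- \frac{64 i \sqrt{13}}{3} \approx - 76.918 i$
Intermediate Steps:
$f{\left(I,T \right)} = -2 - \frac{I}{3}$ ($f{\left(I,T \right)} = I \left(- \frac{1}{3}\right) - 2 = - \frac{I}{3} - 2 = -2 - \frac{I}{3}$)
$a = i \sqrt{13}$ ($a = \sqrt{-13} = i \sqrt{13} \approx 3.6056 i$)
$a \left(-11 + \left(f{\left(X,0 \right)} - 7\right)\right) = i \sqrt{13} \left(-11 - \frac{31}{3}\right) = i \sqrt{13} \left(- \frac{64}{3}\right) = - \frac{64 i \sqrt{13}}{3}$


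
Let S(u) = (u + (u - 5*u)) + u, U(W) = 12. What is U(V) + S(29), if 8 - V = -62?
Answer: -46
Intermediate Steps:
V = 70 (V = 8 - 1*(-62) = 8 + 62 = 70)
S(u) = -2*u (S(u) = (u - 4*u) + u = -3*u + u = -2*u)
U(V) + S(29) = 12 - 2*29 = 12 - 58 = -46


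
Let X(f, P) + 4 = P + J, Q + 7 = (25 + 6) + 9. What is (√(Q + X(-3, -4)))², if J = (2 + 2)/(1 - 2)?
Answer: 21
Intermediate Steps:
Q = 33 (Q = -7 + ((25 + 6) + 9) = -7 + (31 + 9) = -7 + 40 = 33)
J = -4 (J = 4/(-1) = 4*(-1) = -4)
X(f, P) = -8 + P (X(f, P) = -4 + (P - 4) = -4 + (-4 + P) = -8 + P)
(√(Q + X(-3, -4)))² = (√(33 + (-8 - 4)))² = (√(33 - 12))² = (√21)² = 21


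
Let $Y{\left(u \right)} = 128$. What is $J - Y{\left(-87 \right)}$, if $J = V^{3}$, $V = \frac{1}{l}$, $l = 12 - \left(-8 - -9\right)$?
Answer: $- \frac{170367}{1331} \approx -128.0$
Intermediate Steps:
$l = 11$ ($l = 12 - \left(-8 + 9\right) = 12 - 1 = 11$)
$V = \frac{1}{11} \approx 0.090909$
$J = \frac{1}{1331}$ ($J = \left(\frac{1}{11}\right)^{3} = \frac{1}{1331} \approx 0.00075131$)
$J - Y{\left(-87 \right)} = \frac{1}{1331} - 128 = - \frac{170367}{1331}$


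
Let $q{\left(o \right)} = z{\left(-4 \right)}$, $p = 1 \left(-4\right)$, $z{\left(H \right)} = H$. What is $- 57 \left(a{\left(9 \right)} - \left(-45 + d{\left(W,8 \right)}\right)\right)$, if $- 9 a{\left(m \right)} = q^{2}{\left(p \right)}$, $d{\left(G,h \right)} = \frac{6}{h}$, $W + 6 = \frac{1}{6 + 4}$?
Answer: $- \frac{29051}{12} \approx -2420.9$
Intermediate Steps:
$W = - \frac{59}{10}$ ($W = -6 + \frac{1}{6 + 4} = -6 + \frac{1}{10} = - \frac{59}{10} \approx -5.9$)
$p = -4$
$q{\left(o \right)} = -4$
$a{\left(m \right)} = - \frac{16}{9}$ ($a{\left(m \right)} = - \frac{\left(-4\right)^{2}}{9} = \left(- \frac{1}{9}\right) 16 = - \frac{16}{9}$)
$- 57 \left(a{\left(9 \right)} - \left(-45 + d{\left(W,8 \right)}\right)\right) = - 57 \left(- \frac{16}{9} + \left(45 - \frac{6}{8}\right)\right) = - 57 \left(- \frac{16}{9} + \left(45 - 6 \cdot \frac{1}{8}\right)\right) = - 57 \left(- \frac{16}{9} + \left(45 - \frac{3}{4}\right)\right) = - 57 \left(- \frac{16}{9} + \frac{177}{4}\right) = \left(-57\right) \frac{1529}{36} = - \frac{29051}{12}$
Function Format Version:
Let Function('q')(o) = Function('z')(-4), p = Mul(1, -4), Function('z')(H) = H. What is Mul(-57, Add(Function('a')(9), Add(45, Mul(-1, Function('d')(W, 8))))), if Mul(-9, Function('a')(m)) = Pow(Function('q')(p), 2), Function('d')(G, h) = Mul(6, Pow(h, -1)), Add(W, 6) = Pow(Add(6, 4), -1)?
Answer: Rational(-29051, 12) ≈ -2420.9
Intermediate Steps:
W = Rational(-59, 10) (W = Add(-6, Pow(Add(6, 4), -1)) = Add(-6, Pow(10, -1)) = Add(-6, Rational(1, 10)) = Rational(-59, 10) ≈ -5.9000)
p = -4
Function('q')(o) = -4
Function('a')(m) = Rational(-16, 9) (Function('a')(m) = Mul(Rational(-1, 9), Pow(-4, 2)) = Mul(Rational(-1, 9), 16) = Rational(-16, 9))
Mul(-57, Add(Function('a')(9), Add(45, Mul(-1, Function('d')(W, 8))))) = Mul(-57, Add(Rational(-16, 9), Add(45, Mul(-1, Mul(6, Pow(8, -1)))))) = Mul(-57, Add(Rational(-16, 9), Add(45, Mul(-1, Mul(6, Rational(1, 8)))))) = Mul(-57, Add(Rational(-16, 9), Add(45, Mul(-1, Rational(3, 4))))) = Mul(-57, Add(Rational(-16, 9), Add(45, Rational(-3, 4)))) = Mul(-57, Add(Rational(-16, 9), Rational(177, 4))) = Mul(-57, Rational(1529, 36)) = Rational(-29051, 12)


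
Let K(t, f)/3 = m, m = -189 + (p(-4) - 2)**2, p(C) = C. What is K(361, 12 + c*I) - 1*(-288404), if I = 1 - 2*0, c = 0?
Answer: 287945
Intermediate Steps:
I = 1 (I = 1 + 0 = 1)
m = -153 (m = -189 + (-4 - 2)**2 = -189 + (-6)**2 = -189 + 36 = -153)
K(t, f) = -459 (K(t, f) = 3*(-153) = -459)
K(361, 12 + c*I) - 1*(-288404) = -459 - 1*(-288404) = -459 + 288404 = 287945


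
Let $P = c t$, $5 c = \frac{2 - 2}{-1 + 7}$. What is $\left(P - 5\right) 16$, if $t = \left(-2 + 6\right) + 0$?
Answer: $-80$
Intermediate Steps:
$t = 4$ ($t = 4 + 0 = 4$)
$c = 0$ ($c = \frac{\left(2 - 2\right) \frac{1}{-1 + 7}}{5} = \frac{0 \cdot \frac{1}{6}}{5} = \frac{1}{5} \cdot 0 = 0$)
$P = 0$ ($P = 0 \cdot 4 = 0$)
$\left(P - 5\right) 16 = \left(0 - 5\right) 16 = \left(-5\right) 16 = -80$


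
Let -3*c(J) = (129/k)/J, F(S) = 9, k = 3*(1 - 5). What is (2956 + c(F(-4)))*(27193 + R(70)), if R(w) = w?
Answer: 8704830533/108 ≈ 8.0600e+7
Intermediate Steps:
k = -12 (k = 3*(-4) = -12)
c(J) = 43/(12*J) (c(J) = -129/(-12)/(3*J) = -129*(-1/12)/(3*J) = -(-43)/(12*J) = 43/(12*J))
(2956 + c(F(-4)))*(27193 + R(70)) = (2956 + (43/12)/9)*(27193 + 70) = (2956 + (43/12)*(1/9))*27263 = (2956 + 43/108)*27263 = (319291/108)*27263 = 8704830533/108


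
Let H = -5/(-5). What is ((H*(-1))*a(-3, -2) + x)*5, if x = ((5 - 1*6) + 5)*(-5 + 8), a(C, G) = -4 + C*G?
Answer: 50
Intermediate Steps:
x = 12 (x = ((5 - 6) + 5)*3 = (-1 + 5)*3 = 4*3 = 12)
H = 1 (H = -5*(-⅕) = 1)
((H*(-1))*a(-3, -2) + x)*5 = ((1*(-1))*(-4 - 3*(-2)) + 12)*5 = (-(-4 + 6) + 12)*5 = (-1*2 + 12)*5 = (-2 + 12)*5 = 10*5 = 50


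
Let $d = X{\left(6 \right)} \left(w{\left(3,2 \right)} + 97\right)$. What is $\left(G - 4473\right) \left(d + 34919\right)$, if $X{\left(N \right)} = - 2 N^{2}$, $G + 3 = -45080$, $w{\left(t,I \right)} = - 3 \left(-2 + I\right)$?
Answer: $-1384346860$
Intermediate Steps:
$w{\left(t,I \right)} = 6 - 3 I$
$G = -45083$ ($G = -3 - 45080 = -45083$)
$d = -6984$ ($d = - 2 \cdot 6^{2} \left(\left(6 - 6\right) + 97\right) = \left(-2\right) 36 \left(\left(6 - 6\right) + 97\right) = - 72 \left(0 + 97\right) = \left(-72\right) 97 = -6984$)
$\left(G - 4473\right) \left(d + 34919\right) = \left(-45083 - 4473\right) \left(-6984 + 34919\right) = \left(-49556\right) 27935 = -1384346860$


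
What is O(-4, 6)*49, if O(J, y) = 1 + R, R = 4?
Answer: 245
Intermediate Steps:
O(J, y) = 5 (O(J, y) = 1 + 4 = 5)
O(-4, 6)*49 = 5*49 = 245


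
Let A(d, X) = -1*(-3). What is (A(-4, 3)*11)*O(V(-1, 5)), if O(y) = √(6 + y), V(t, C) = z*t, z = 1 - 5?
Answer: 33*√10 ≈ 104.36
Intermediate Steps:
A(d, X) = 3
z = -4
V(t, C) = -4*t
(A(-4, 3)*11)*O(V(-1, 5)) = (3*11)*√(6 - 4*(-1)) = 33*√(6 + 4) = 33*√10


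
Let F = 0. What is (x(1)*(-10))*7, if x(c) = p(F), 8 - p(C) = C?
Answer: -560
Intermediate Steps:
p(C) = 8 - C
x(c) = 8 (x(c) = 8 - 1*0 = 8 + 0 = 8)
(x(1)*(-10))*7 = (8*(-10))*7 = -80*7 = -560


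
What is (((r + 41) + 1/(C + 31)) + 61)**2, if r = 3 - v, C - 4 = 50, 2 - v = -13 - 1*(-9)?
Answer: 70829056/7225 ≈ 9803.3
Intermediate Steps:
v = 6 (v = 2 - (-13 - 1*(-9)) = 2 - (-13 + 9) = 2 - 1*(-4) = 2 + 4 = 6)
C = 54 (C = 4 + 50 = 54)
r = -3 (r = 3 - 1*6 = 3 - 6 = -3)
(((r + 41) + 1/(C + 31)) + 61)**2 = (((-3 + 41) + 1/(54 + 31)) + 61)**2 = ((38 + 1/85) + 61)**2 = (3231/85 + 61)**2 = (8416/85)**2 = 70829056/7225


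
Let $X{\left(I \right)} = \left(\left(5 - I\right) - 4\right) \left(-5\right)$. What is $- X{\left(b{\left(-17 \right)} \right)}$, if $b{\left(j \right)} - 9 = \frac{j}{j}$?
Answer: $-45$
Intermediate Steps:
$b{\left(j \right)} = 10$ ($b{\left(j \right)} = 9 + \frac{j}{j} = 9 + 1 = 10$)
$X{\left(I \right)} = -5 + 5 I$ ($X{\left(I \right)} = \left(1 - I\right) \left(-5\right) = -5 + 5 I$)
$- X{\left(b{\left(-17 \right)} \right)} = - (-5 + 5 \cdot 10) = - (-5 + 50) = \left(-1\right) 45 = -45$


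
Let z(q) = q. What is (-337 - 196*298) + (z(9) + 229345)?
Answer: 170609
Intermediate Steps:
(-337 - 196*298) + (z(9) + 229345) = (-337 - 196*298) + (9 + 229345) = (-337 - 58408) + 229354 = -58745 + 229354 = 170609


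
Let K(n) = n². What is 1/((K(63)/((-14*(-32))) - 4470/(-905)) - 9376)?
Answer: -11584/108451741 ≈ -0.00010681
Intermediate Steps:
1/((K(63)/((-14*(-32))) - 4470/(-905)) - 9376) = 1/((63²/((-14*(-32))) - 4470/(-905)) - 9376) = 1/((3969/448 - 4470*(-1/905)) - 9376) = 1/((3969*(1/448) + 894/181) - 9376) = 1/((567/64 + 894/181) - 9376) = 1/(159843/11584 - 9376) = 1/(-108451741/11584) = -11584/108451741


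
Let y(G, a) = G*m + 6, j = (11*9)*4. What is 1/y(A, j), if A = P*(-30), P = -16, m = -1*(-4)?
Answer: 1/1926 ≈ 0.00051921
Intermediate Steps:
m = 4
j = 396 (j = 99*4 = 396)
A = 480 (A = -16*(-30) = 480)
y(G, a) = 6 + 4*G (y(G, a) = G*4 + 6 = 4*G + 6 = 6 + 4*G)
1/y(A, j) = 1/(6 + 4*480) = 1/(6 + 1920) = 1/1926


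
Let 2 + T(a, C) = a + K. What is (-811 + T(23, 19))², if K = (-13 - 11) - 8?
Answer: 675684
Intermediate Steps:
K = -32 (K = -24 - 8 = -32)
T(a, C) = -34 + a (T(a, C) = -2 + (a - 32) = -2 + (-32 + a) = -34 + a)
(-811 + T(23, 19))² = (-811 + (-34 + 23))² = (-811 - 11)² = (-822)² = 675684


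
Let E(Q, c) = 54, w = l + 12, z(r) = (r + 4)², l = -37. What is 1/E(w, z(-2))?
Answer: 1/54 ≈ 0.018519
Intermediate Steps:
z(r) = (4 + r)²
w = -25 (w = -37 + 12 = -25)
1/E(w, z(-2)) = 1/54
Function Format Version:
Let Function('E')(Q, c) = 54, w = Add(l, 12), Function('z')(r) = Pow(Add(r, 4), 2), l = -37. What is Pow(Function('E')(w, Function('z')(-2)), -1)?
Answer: Rational(1, 54) ≈ 0.018519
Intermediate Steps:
Function('z')(r) = Pow(Add(4, r), 2)
w = -25 (w = Add(-37, 12) = -25)
Pow(Function('E')(w, Function('z')(-2)), -1) = Pow(54, -1) = Rational(1, 54)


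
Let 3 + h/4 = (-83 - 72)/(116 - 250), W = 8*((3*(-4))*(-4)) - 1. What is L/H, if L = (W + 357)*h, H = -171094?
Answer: 182780/5731649 ≈ 0.031890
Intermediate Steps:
W = 383 (W = 8*(-12*(-4)) - 1 = 8*48 - 1 = 384 - 1 = 383)
h = -494/67 (h = -12 + 4*((-83 - 72)/(116 - 250)) = -12 + 4*(-155/(-134)) = -12 + 4*(-155*(-1/134)) = -12 + 4*(155/134) = -12 + 310/67 = -494/67 ≈ -7.3731)
L = -365560/67 (L = (383 + 357)*(-494/67) = 740*(-494/67) = -365560/67 ≈ -5456.1)
L/H = -365560/67/(-171094) = -365560/67*(-1/171094) = 182780/5731649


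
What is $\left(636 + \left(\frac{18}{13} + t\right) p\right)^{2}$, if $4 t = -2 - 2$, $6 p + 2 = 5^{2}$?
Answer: $\frac{2472376729}{6084} \approx 4.0637 \cdot 10^{5}$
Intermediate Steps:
$p = \frac{23}{6}$ ($p = - \frac{1}{3} + \frac{5^{2}}{6} = - \frac{1}{3} + \frac{1}{6} \cdot 25 = - \frac{1}{3} + \frac{25}{6} = \frac{23}{6} \approx 3.8333$)
$t = -1$ ($t = \frac{-2 - 2}{4} = \frac{1}{4} \left(-4\right) = -1$)
$\left(636 + \left(\frac{18}{13} + t\right) p\right)^{2} = \left(636 + \left(\frac{18}{13} - 1\right) \frac{23}{6}\right)^{2} = \left(636 + \frac{5}{13} \cdot \frac{23}{6}\right)^{2} = \left(636 + \frac{115}{78}\right)^{2} = \left(\frac{49723}{78}\right)^{2} = \frac{2472376729}{6084}$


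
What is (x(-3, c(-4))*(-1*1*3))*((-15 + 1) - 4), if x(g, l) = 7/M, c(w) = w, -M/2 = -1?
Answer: 189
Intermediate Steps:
M = 2 (M = -2*(-1) = 2)
x(g, l) = 7/2
(x(-3, c(-4))*(-1*1*3))*((-15 + 1) - 4) = (7*(-1*1*3)/2)*((-15 + 1) - 4) = (7*(-1*3)/2)*(-14 - 4) = ((7/2)*(-3))*(-18) = -21/2*(-18) = 189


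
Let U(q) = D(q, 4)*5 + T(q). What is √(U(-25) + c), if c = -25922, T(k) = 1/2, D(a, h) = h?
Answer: I*√103606/2 ≈ 160.94*I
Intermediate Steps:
T(k) = ½
U(q) = 41/2 (U(q) = 4*5 + ½ = 20 + ½ = 41/2)
√(U(-25) + c) = √(41/2 - 25922) = √(-51803/2) = I*√103606/2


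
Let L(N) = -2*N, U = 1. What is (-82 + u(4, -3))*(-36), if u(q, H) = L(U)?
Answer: 3024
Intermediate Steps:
u(q, H) = -2 (u(q, H) = -2*1 = -2)
(-82 + u(4, -3))*(-36) = (-82 - 2)*(-36) = -84*(-36) = 3024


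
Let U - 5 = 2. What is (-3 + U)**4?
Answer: 256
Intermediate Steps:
U = 7 (U = 5 + 2 = 7)
(-3 + U)**4 = (-3 + 7)**4 = 4**4 = 256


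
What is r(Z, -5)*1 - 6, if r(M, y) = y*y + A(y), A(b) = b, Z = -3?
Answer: 14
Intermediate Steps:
r(M, y) = y + y² (r(M, y) = y*y + y = y² + y = y + y²)
r(Z, -5)*1 - 6 = -5*(1 - 5)*1 - 6 = -5*(-4)*1 - 6 = 20*1 - 6 = 20 - 6 = 14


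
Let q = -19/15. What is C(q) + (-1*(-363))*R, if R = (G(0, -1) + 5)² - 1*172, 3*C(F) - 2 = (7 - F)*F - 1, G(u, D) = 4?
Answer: -22299406/675 ≈ -33036.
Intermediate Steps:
q = -19/15 (q = -19*1/15 = -19/15 ≈ -1.2667)
C(F) = ⅓ + F*(7 - F)/3 (C(F) = ⅔ + ((7 - F)*F - 1)/3 = ⅔ + (F*(7 - F) - 1)/3 = ⅔ + (-1 + F*(7 - F))/3 = ⅔ + (-⅓ + F*(7 - F)/3) = ⅓ + F*(7 - F)/3)
R = -91 (R = (4 + 5)² - 1*172 = 9² - 172 = 81 - 172 = -91)
C(q) + (-1*(-363))*R = (⅓ - (-19/15)²/3 + (7/3)*(-19/15)) - 1*(-363)*(-91) = (⅓ - ⅓*361/225 - 133/45) + 363*(-91) = (⅓ - 361/675 - 133/45) - 33033 = -2131/675 - 33033 = -22299406/675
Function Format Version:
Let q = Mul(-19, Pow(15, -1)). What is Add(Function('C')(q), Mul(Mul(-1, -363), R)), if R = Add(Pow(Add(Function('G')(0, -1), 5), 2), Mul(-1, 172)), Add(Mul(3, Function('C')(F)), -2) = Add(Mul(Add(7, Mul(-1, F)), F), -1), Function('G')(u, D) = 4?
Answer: Rational(-22299406, 675) ≈ -33036.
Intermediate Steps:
q = Rational(-19, 15) (q = Mul(-19, Rational(1, 15)) = Rational(-19, 15) ≈ -1.2667)
Function('C')(F) = Add(Rational(1, 3), Mul(Rational(1, 3), F, Add(7, Mul(-1, F)))) (Function('C')(F) = Add(Rational(2, 3), Mul(Rational(1, 3), Add(Mul(Add(7, Mul(-1, F)), F), -1))) = Add(Rational(2, 3), Mul(Rational(1, 3), Add(Mul(F, Add(7, Mul(-1, F))), -1))) = Add(Rational(2, 3), Mul(Rational(1, 3), Add(-1, Mul(F, Add(7, Mul(-1, F)))))) = Add(Rational(2, 3), Add(Rational(-1, 3), Mul(Rational(1, 3), F, Add(7, Mul(-1, F))))) = Add(Rational(1, 3), Mul(Rational(1, 3), F, Add(7, Mul(-1, F)))))
R = -91 (R = Add(Pow(Add(4, 5), 2), Mul(-1, 172)) = Add(Pow(9, 2), -172) = Add(81, -172) = -91)
Add(Function('C')(q), Mul(Mul(-1, -363), R)) = Add(Add(Rational(1, 3), Mul(Rational(-1, 3), Pow(Rational(-19, 15), 2)), Mul(Rational(7, 3), Rational(-19, 15))), Mul(Mul(-1, -363), -91)) = Add(Add(Rational(1, 3), Mul(Rational(-1, 3), Rational(361, 225)), Rational(-133, 45)), Mul(363, -91)) = Add(Add(Rational(1, 3), Rational(-361, 675), Rational(-133, 45)), -33033) = Add(Rational(-2131, 675), -33033) = Rational(-22299406, 675)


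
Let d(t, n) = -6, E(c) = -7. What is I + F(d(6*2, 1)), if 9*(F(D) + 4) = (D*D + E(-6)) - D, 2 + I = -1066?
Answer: -9613/9 ≈ -1068.1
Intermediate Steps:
I = -1068 (I = -2 - 1066 = -1068)
F(D) = -43/9 - D/9 + D²/9 (F(D) = -4 + ((D*D - 7) - D)/9 = -4 + ((D² - 7) - D)/9 = -4 + ((-7 + D²) - D)/9 = -4 + (-7 + D² - D)/9 = -4 + (-7/9 - D/9 + D²/9) = -43/9 - D/9 + D²/9)
I + F(d(6*2, 1)) = -1068 + (-43/9 - ⅑*(-6) + (⅑)*(-6)²) = -1068 + (-43/9 + ⅔ + (⅑)*36) = -1068 + (-43/9 + ⅔ + 4) = -1068 - ⅑ = -9613/9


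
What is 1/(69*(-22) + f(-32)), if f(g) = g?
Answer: -1/1550 ≈ -0.00064516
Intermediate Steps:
1/(69*(-22) + f(-32)) = 1/(69*(-22) - 32) = 1/(-1518 - 32) = 1/(-1550) = -1/1550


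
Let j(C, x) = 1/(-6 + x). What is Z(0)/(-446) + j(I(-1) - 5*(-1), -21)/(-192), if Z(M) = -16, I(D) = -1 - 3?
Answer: 41695/1156032 ≈ 0.036067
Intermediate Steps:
I(D) = -4
Z(0)/(-446) + j(I(-1) - 5*(-1), -21)/(-192) = -16/(-446) + 1/(-6 - 21*(-192)) = -16*(-1/446) - 1/192/(-27) = 8/223 - 1/27*(-1/192) = 8/223 + 1/5184 = 41695/1156032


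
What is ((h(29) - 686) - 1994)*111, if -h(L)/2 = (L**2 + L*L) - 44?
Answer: -661116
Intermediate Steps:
h(L) = 88 - 4*L**2 (h(L) = -2*((L**2 + L*L) - 44) = -2*((L**2 + L**2) - 44) = -2*(2*L**2 - 44) = -2*(-44 + 2*L**2) = 88 - 4*L**2)
((h(29) - 686) - 1994)*111 = (((88 - 4*29**2) - 686) - 1994)*111 = (((88 - 4*841) - 686) - 1994)*111 = (((88 - 3364) - 686) - 1994)*111 = ((-3276 - 686) - 1994)*111 = (-3962 - 1994)*111 = -5956*111 = -661116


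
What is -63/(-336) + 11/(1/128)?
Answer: 22531/16 ≈ 1408.2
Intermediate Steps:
-63/(-336) + 11/(1/128) = -63*(-1/336) + 11/(1/128) = 3/16 + 11*128 = 3/16 + 1408 = 22531/16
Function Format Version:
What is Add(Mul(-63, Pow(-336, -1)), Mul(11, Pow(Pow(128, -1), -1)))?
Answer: Rational(22531, 16) ≈ 1408.2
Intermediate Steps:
Add(Mul(-63, Pow(-336, -1)), Mul(11, Pow(Pow(128, -1), -1))) = Add(Mul(-63, Rational(-1, 336)), Mul(11, Pow(Rational(1, 128), -1))) = Add(Rational(3, 16), Mul(11, 128)) = Add(Rational(3, 16), 1408) = Rational(22531, 16)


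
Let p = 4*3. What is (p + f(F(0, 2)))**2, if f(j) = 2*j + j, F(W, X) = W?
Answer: 144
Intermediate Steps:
p = 12
f(j) = 3*j
(p + f(F(0, 2)))**2 = (12 + 3*0)**2 = (12 + 0)**2 = 12**2 = 144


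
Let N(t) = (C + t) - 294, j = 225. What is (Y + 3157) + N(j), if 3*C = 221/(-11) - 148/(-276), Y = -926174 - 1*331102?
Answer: -2855800918/2277 ≈ -1.2542e+6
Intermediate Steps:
Y = -1257276 (Y = -926174 - 331102 = -1257276)
C = -14842/2277 (C = (221/(-11) - 148/(-276))/3 = (221*(-1/11) - 148*(-1/276))/3 = (-221/11 + 37/69)/3 = (⅓)*(-14842/759) = -14842/2277 ≈ -6.5182)
N(t) = -684280/2277 + t (N(t) = (-14842/2277 + t) - 294 = -684280/2277 + t)
(Y + 3157) + N(j) = (-1257276 + 3157) + (-684280/2277 + 225) = -1254119 - 171955/2277 = -2855800918/2277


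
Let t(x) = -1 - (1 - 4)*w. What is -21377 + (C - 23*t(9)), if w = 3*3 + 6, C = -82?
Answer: -22471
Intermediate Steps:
w = 15 (w = 9 + 6 = 15)
t(x) = 44 (t(x) = -1 - (1 - 4)*15 = -1 - (-3)*15 = -1 - 1*(-45) = -1 + 45 = 44)
-21377 + (C - 23*t(9)) = -21377 + (-82 - 23*44) = -21377 + (-82 - 1012) = -21377 - 1094 = -22471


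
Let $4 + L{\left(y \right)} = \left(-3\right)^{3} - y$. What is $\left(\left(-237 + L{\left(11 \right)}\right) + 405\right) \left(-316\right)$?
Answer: $-39816$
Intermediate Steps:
$L{\left(y \right)} = -31 - y$ ($L{\left(y \right)} = -4 - \left(27 + y\right) = -31 - y$)
$\left(\left(-237 + L{\left(11 \right)}\right) + 405\right) \left(-316\right) = \left(\left(-237 - 42\right) + 405\right) \left(-316\right) = \left(-279 + 405\right) \left(-316\right) = 126 \left(-316\right) = -39816$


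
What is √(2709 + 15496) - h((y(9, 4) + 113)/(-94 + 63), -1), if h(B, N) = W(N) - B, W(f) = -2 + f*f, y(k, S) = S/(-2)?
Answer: -80/31 + √18205 ≈ 132.35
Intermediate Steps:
y(k, S) = -S/2 (y(k, S) = S*(-½) = -S/2)
W(f) = -2 + f²
h(B, N) = -2 + N² - B (h(B, N) = (-2 + N²) - B = -2 + N² - B)
√(2709 + 15496) - h((y(9, 4) + 113)/(-94 + 63), -1) = √(2709 + 15496) - (-2 + (-1)² - (-½*4 + 113)/(-94 + 63)) = √18205 - (-2 + 1 - (-2 + 113)/(-31)) = √18205 - (-2 + 1 - 111*(-1)/31) = √18205 - (-2 + 1 - 1*(-111/31)) = √18205 - (-2 + 1 + 111/31) = √18205 - 1*80/31 = √18205 - 80/31 = -80/31 + √18205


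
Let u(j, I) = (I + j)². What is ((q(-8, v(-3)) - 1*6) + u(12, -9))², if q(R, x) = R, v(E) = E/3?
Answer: 25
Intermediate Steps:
v(E) = E/3 (v(E) = E*(⅓) = E/3)
((q(-8, v(-3)) - 1*6) + u(12, -9))² = ((-8 - 1*6) + (-9 + 12)²)² = ((-8 - 6) + 3²)² = (-14 + 9)² = (-5)² = 25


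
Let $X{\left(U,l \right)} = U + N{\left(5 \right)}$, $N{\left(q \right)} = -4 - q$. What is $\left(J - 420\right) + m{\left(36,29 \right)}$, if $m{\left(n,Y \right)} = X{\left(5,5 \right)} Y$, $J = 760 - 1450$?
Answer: $-1226$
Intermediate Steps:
$J = -690$
$X{\left(U,l \right)} = -9 + U$ ($X{\left(U,l \right)} = U - 9 = -9 + U$)
$m{\left(n,Y \right)} = - 4 Y$ ($m{\left(n,Y \right)} = \left(-9 + 5\right) Y = - 4 Y$)
$\left(J - 420\right) + m{\left(36,29 \right)} = \left(-690 - 420\right) - 116 = -1110 - 116 = -1226$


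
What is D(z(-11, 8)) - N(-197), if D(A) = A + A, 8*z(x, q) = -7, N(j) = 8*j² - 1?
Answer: -1241891/4 ≈ -3.1047e+5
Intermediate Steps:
N(j) = -1 + 8*j²
z(x, q) = -7/8 (z(x, q) = (⅛)*(-7) = -7/8)
D(A) = 2*A
D(z(-11, 8)) - N(-197) = 2*(-7/8) - (-1 + 8*(-197)²) = -7/4 - (-1 + 8*38809) = -7/4 - (-1 + 310472) = -7/4 - 1*310471 = -7/4 - 310471 = -1241891/4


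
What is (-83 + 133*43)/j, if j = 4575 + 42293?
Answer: 1409/11717 ≈ 0.12025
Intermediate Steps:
j = 46868
(-83 + 133*43)/j = (-83 + 133*43)/46868 = (-83 + 5719)*(1/46868) = 5636*(1/46868) = 1409/11717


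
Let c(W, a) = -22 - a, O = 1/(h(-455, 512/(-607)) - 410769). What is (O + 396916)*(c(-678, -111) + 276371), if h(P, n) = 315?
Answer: 22519845485862490/205227 ≈ 1.0973e+11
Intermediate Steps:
O = -1/410454 (O = 1/(315 - 410769) = 1/(-410454) = -1/410454 ≈ -2.4363e-6)
(O + 396916)*(c(-678, -111) + 276371) = (-1/410454 + 396916)*((-22 - 1*(-111)) + 276371) = 162915759863*((-22 + 111) + 276371)/410454 = 162915759863*(89 + 276371)/410454 = (162915759863/410454)*276460 = 22519845485862490/205227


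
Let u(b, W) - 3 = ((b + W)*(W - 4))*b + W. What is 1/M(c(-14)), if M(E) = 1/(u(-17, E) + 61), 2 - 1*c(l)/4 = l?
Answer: -47812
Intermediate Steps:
c(l) = 8 - 4*l
u(b, W) = 3 + W + b*(-4 + W)*(W + b) (u(b, W) = 3 + (((b + W)*(W - 4))*b + W) = 3 + (((W + b)*(-4 + W))*b + W) = 3 + (((-4 + W)*(W + b))*b + W) = 3 + (b*(-4 + W)*(W + b) + W) = 3 + (W + b*(-4 + W)*(W + b)) = 3 + W + b*(-4 + W)*(W + b))
M(E) = 1/(-1092 - 17*E² + 358*E) (M(E) = 1/((3 + E - 4*(-17)² + E*(-17)² - 17*E² - 4*E*(-17)) + 61) = 1/((3 + E - 4*289 + E*289 - 17*E² + 68*E) + 61) = 1/((3 + E - 1156 + 289*E - 17*E² + 68*E) + 61) = 1/((-1153 - 17*E² + 358*E) + 61) = 1/(-1092 - 17*E² + 358*E))
1/M(c(-14)) = 1/(-1/(1092 - 358*(8 - 4*(-14)) + 17*(8 - 4*(-14))²)) = 1/(-1/(1092 - 358*(8 + 56) + 17*(8 + 56)²)) = 1/(-1/(1092 - 358*64 + 17*64²)) = 1/(-1/(1092 - 22912 + 17*4096)) = 1/(-1/(1092 - 22912 + 69632)) = 1/(-1/47812) = -47812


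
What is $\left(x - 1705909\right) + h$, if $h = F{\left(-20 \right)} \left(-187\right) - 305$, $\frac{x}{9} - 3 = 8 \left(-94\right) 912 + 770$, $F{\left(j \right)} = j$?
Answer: $-7867933$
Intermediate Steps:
$x = -6165459$ ($x = 27 + 9 \left(8 \left(-94\right) 912 + 770\right) = 27 + 9 \left(\left(-752\right) 912 + 770\right) = 27 + 9 \left(-685824 + 770\right) = 27 + 9 \left(-685054\right) = 27 - 6165486 = -6165459$)
$h = 3435$ ($h = \left(-20\right) \left(-187\right) - 305 = 3740 - 305 = 3435$)
$\left(x - 1705909\right) + h = \left(-6165459 - 1705909\right) + 3435 = -7871368 + 3435 = -7867933$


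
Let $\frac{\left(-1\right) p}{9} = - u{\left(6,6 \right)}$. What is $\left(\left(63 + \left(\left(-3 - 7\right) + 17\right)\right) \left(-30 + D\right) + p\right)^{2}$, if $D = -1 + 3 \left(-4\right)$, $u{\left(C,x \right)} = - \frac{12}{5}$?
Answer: $\frac{229764964}{25} \approx 9.1906 \cdot 10^{6}$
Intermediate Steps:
$u{\left(C,x \right)} = - \frac{12}{5}$ ($u{\left(C,x \right)} = \left(-12\right) \frac{1}{5} = - \frac{12}{5}$)
$D = -13$ ($D = -1 - 12 = -13$)
$p = - \frac{108}{5}$ ($p = - 9 \left(\left(-1\right) \left(- \frac{12}{5}\right)\right) = \left(-9\right) \frac{12}{5} = - \frac{108}{5} \approx -21.6$)
$\left(\left(63 + \left(\left(-3 - 7\right) + 17\right)\right) \left(-30 + D\right) + p\right)^{2} = \left(\left(63 + \left(\left(-3 - 7\right) + 17\right)\right) \left(-30 - 13\right) - \frac{108}{5}\right)^{2} = \left(\left(63 + \left(-10 + 17\right)\right) \left(-43\right) - \frac{108}{5}\right)^{2} = \left(\left(63 + 7\right) \left(-43\right) - \frac{108}{5}\right)^{2} = \left(70 \left(-43\right) - \frac{108}{5}\right)^{2} = \left(-3010 - \frac{108}{5}\right)^{2} = \left(- \frac{15158}{5}\right)^{2} = \frac{229764964}{25}$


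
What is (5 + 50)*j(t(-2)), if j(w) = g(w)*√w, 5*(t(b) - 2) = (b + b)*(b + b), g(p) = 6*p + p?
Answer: 2002*√130/5 ≈ 4565.3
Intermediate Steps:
g(p) = 7*p
t(b) = 2 + 4*b²/5 (t(b) = 2 + ((b + b)*(b + b))/5 = 2 + ((2*b)*(2*b))/5 = 2 + (4*b²)/5 = 2 + 4*b²/5)
j(w) = 7*w^(3/2) (j(w) = (7*w)*√w = 7*w^(3/2))
(5 + 50)*j(t(-2)) = (5 + 50)*(7*(2 + (⅘)*(-2)²)^(3/2)) = 55*(7*(2 + (⅘)*4)^(3/2)) = 55*(7*(2 + 16/5)^(3/2)) = 55*(7*(26/5)^(3/2)) = 55*(7*(26*√130/25)) = 55*(182*√130/25) = 2002*√130/5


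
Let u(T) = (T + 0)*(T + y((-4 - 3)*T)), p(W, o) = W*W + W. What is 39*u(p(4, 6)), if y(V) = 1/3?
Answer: 15860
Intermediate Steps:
y(V) = 1/3
p(W, o) = W + W**2 (p(W, o) = W**2 + W = W + W**2)
u(T) = T*(1/3 + T) (u(T) = (T + 0)*(T + 1/3) = T*(1/3 + T))
39*u(p(4, 6)) = 39*((4*(1 + 4))*(1/3 + 4*(1 + 4))) = 39*((4*5)*(1/3 + 4*5)) = 39*(20*(1/3 + 20)) = 39*(20*(61/3)) = 39*(1220/3) = 15860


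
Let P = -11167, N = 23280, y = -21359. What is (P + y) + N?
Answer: -9246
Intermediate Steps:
(P + y) + N = (-11167 - 21359) + 23280 = -32526 + 23280 = -9246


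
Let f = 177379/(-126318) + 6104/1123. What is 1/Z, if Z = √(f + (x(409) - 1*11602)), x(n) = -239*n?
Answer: -I*√2200415451777989222718/15511710432787 ≈ -0.0030241*I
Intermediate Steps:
f = 571848455/141855114 (f = 177379*(-1/126318) + 6104*(1/1123) = -177379/126318 + 6104/1123 = 571848455/141855114 ≈ 4.0312)
Z = I*√2200415451777989222718/141855114 (Z = √(571848455/141855114 + (-239*409 - 1*11602)) = √(571848455/141855114 + (-97751 - 11602)) = √(571848455/141855114 - 109353) = √(-15511710432787/141855114) = I*√2200415451777989222718/141855114 ≈ 330.68*I)
1/Z = 1/(I*√2200415451777989222718/141855114) = -I*√2200415451777989222718/15511710432787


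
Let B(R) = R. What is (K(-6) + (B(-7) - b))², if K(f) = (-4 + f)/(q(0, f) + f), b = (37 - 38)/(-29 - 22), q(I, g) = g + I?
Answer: 398161/10404 ≈ 38.270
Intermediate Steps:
q(I, g) = I + g
b = 1/51 (b = -1/(-51) = -1*(-1/51) = 1/51 ≈ 0.019608)
K(f) = (-4 + f)/(2*f) (K(f) = (-4 + f)/((0 + f) + f) = (-4 + f)/(f + f) = (-4 + f)/((2*f)) = (-4 + f)*(1/(2*f)) = (-4 + f)/(2*f))
(K(-6) + (B(-7) - b))² = ((½)*(-4 - 6)/(-6) + (-7 - 1*1/51))² = ((½)*(-⅙)*(-10) + (-7 - 1/51))² = (⅚ - 358/51)² = (-631/102)² = 398161/10404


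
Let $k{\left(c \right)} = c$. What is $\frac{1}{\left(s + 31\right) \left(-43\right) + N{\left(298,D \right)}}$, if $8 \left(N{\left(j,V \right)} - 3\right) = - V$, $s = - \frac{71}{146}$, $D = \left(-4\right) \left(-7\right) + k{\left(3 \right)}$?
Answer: $- \frac{584}{766771} \approx -0.00076164$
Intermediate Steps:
$D = 31$ ($D = \left(-4\right) \left(-7\right) + 3 = 28 + 3 = 31$)
$s = - \frac{71}{146}$ ($s = \left(-71\right) \frac{1}{146} = - \frac{71}{146} \approx -0.4863$)
$N{\left(j,V \right)} = 3 - \frac{V}{8}$ ($N{\left(j,V \right)} = 3 + \frac{\left(-1\right) V}{8} = 3 - \frac{V}{8}$)
$\frac{1}{\left(s + 31\right) \left(-43\right) + N{\left(298,D \right)}} = \frac{1}{\left(- \frac{71}{146} + 31\right) \left(-43\right) + \left(3 - \frac{31}{8}\right)} = \frac{1}{\frac{4455}{146} \left(-43\right) + \left(3 - \frac{31}{8}\right)} = \frac{1}{- \frac{191565}{146} - \frac{7}{8}} = \frac{1}{- \frac{766771}{584}} = - \frac{584}{766771}$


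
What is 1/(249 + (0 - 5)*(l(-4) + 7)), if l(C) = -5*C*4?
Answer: -1/186 ≈ -0.0053763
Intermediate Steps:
l(C) = -20*C
1/(249 + (0 - 5)*(l(-4) + 7)) = 1/(249 + (0 - 5)*(-20*(-4) + 7)) = 1/(249 - 5*(80 + 7)) = 1/(249 - 5*87) = 1/(249 - 435) = 1/(-186) = -1/186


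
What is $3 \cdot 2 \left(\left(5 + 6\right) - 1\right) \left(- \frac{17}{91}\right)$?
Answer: $- \frac{1020}{91} \approx -11.209$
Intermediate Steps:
$3 \cdot 2 \left(\left(5 + 6\right) - 1\right) \left(- \frac{17}{91}\right) = 6 \left(11 - 1\right) \left(\left(-17\right) \frac{1}{91}\right) = 6 \cdot 10 \left(- \frac{17}{91}\right) = 60 \left(- \frac{17}{91}\right) = - \frac{1020}{91}$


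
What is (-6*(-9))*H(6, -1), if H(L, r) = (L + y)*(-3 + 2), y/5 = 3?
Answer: -1134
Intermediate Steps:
y = 15 (y = 5*3 = 15)
H(L, r) = -15 - L (H(L, r) = (L + 15)*(-3 + 2) = (15 + L)*(-1) = -15 - L)
(-6*(-9))*H(6, -1) = (-6*(-9))*(-15 - 1*6) = 54*(-15 - 6) = 54*(-21) = -1134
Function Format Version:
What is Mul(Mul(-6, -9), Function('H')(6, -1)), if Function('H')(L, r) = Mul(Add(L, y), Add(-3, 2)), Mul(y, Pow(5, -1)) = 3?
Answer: -1134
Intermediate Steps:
y = 15 (y = Mul(5, 3) = 15)
Function('H')(L, r) = Add(-15, Mul(-1, L)) (Function('H')(L, r) = Mul(Add(L, 15), Add(-3, 2)) = Mul(Add(15, L), -1) = Add(-15, Mul(-1, L)))
Mul(Mul(-6, -9), Function('H')(6, -1)) = Mul(Mul(-6, -9), Add(-15, Mul(-1, 6))) = Mul(54, Add(-15, -6)) = Mul(54, -21) = -1134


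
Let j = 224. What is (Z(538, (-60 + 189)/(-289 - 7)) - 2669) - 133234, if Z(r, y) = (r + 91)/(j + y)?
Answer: -8993194841/66175 ≈ -1.3590e+5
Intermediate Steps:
Z(r, y) = (91 + r)/(224 + y) (Z(r, y) = (r + 91)/(224 + y) = (91 + r)/(224 + y))
(Z(538, (-60 + 189)/(-289 - 7)) - 2669) - 133234 = ((91 + 538)/(224 + (-60 + 189)/(-289 - 7)) - 2669) - 133234 = (629/(224 + 129/(-296)) - 2669) - 133234 = (629/(224 + 129*(-1/296)) - 2669) - 133234 = (629/(224 - 129/296) - 2669) - 133234 = (629/(66175/296) - 2669) - 133234 = ((296/66175)*629 - 2669) - 133234 = (186184/66175 - 2669) - 133234 = -176434891/66175 - 133234 = -8993194841/66175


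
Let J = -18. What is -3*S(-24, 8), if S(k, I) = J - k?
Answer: -18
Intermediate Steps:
S(k, I) = -18 - k
-3*S(-24, 8) = -3*(-18 - 1*(-24)) = -3*(-18 + 24) = -3*6 = -18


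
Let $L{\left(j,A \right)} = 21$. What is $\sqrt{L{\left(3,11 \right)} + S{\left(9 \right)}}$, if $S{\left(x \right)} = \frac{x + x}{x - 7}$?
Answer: $\sqrt{30} \approx 5.4772$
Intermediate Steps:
$S{\left(x \right)} = \frac{2 x}{-7 + x}$
$\sqrt{L{\left(3,11 \right)} + S{\left(9 \right)}} = \sqrt{21 + 2 \cdot 9 \frac{1}{-7 + 9}} = \sqrt{21 + 2 \cdot 9 \cdot \frac{1}{2}} = \sqrt{21 + 9} = \sqrt{30}$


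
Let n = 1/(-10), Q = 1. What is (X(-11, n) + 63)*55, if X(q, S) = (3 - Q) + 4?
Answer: 3795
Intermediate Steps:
n = -1/10 ≈ -0.10000
X(q, S) = 6 (X(q, S) = (3 - 1*1) + 4 = (3 - 1) + 4 = 2 + 4 = 6)
(X(-11, n) + 63)*55 = (6 + 63)*55 = 69*55 = 3795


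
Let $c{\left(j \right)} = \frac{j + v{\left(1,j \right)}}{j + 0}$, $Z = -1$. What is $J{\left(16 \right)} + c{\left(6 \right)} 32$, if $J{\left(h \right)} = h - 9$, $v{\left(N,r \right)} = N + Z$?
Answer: $39$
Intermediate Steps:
$v{\left(N,r \right)} = -1 + N$ ($v{\left(N,r \right)} = N - 1 = -1 + N$)
$c{\left(j \right)} = 1$ ($c{\left(j \right)} = \frac{j + \left(-1 + 1\right)}{j + 0} = \frac{j + 0}{j} = \frac{j}{j} = 1$)
$J{\left(h \right)} = -9 + h$
$J{\left(16 \right)} + c{\left(6 \right)} 32 = \left(-9 + 16\right) + 1 \cdot 32 = 7 + 32 = 39$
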